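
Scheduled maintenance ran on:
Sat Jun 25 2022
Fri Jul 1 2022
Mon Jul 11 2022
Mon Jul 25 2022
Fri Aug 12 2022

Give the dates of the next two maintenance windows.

Sat Sep 3 2022, Thu Sep 29 2022

Gaps: 6, 10, 14, 18 days — each gap is 4 larger than the previous one.
Next gap: 22 days. Fri Aug 12 2022 + 22 days = Sat Sep 3 2022.
Next gap: 26 days. Sat Sep 3 2022 + 26 days = Thu Sep 29 2022.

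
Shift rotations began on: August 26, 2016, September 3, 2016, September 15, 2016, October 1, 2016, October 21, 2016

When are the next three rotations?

The spacing grows by 4 each time: 8, 12, 16, 20 days.
Next gap: 24 days. October 21, 2016 + 24 days = November 14, 2016.
Next gap: 28 days. November 14, 2016 + 28 days = December 12, 2016.
Next gap: 32 days. December 12, 2016 + 32 days = January 13, 2017.

November 14, 2016; December 12, 2016; January 13, 2017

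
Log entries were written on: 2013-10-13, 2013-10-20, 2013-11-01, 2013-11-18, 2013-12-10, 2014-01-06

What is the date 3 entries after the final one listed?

2014-04-27

Intervals are 7, 12, 17, 22, 27 days — an arithmetic progression with common difference 5.
Next gap: 32 days. 2014-01-06 + 32 days = 2014-02-07.
Next gap: 37 days. 2014-02-07 + 37 days = 2014-03-16.
Next gap: 42 days. 2014-03-16 + 42 days = 2014-04-27.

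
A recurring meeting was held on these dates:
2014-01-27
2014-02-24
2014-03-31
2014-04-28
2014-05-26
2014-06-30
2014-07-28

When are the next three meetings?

2014-08-25, 2014-09-29, 2014-10-27

Every date is a Monday; gaps 28, 35, 28, 28, 35, 28 days.
Each is the last Monday of its month (at least one falls on the 29th or later, ruling out '4th Monday').
Last Monday of August 2014: 2014-08-25.
September 2014 ends with Monday 2014-09-29.
Last Monday of October 2014: 2014-10-27.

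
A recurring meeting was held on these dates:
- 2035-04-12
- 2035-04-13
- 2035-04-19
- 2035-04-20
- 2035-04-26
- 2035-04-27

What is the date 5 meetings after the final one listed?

Gaps: 1, 6, 1, 6, 1 days — not constant, but cyclic with period 2.
The events fall on every Thursday and Friday.
The following Thursday is 2035-05-03.
Next Friday: 2035-05-04.
The following Thursday is 2035-05-10.
Next Friday: 2035-05-11.
The following Thursday is 2035-05-17.

2035-05-17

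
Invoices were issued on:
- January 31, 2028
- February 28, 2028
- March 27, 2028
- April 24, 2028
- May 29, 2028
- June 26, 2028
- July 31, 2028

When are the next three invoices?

August 28, 2028; September 25, 2028; October 30, 2028

Every date is a Monday; gaps 28, 28, 28, 35, 28, 35 days.
Each is the last Monday of its month (at least one falls on the 29th or later, ruling out '4th Monday').
August 2028 ends with Monday August 28, 2028.
Last Monday of September 2028: September 25, 2028.
Last Monday of October 2028: October 30, 2028.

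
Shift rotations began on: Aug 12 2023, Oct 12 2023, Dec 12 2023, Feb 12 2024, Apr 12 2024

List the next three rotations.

The day-of-month is always 12 (61, 61, 62, 60 days between events).
So this recurs on the 12th of every 2 months.
Next: June 2024 → Jun 12 2024.
Next: August 2024 → Aug 12 2024.
October 2024: Oct 12 2024.

Jun 12 2024, Aug 12 2024, Oct 12 2024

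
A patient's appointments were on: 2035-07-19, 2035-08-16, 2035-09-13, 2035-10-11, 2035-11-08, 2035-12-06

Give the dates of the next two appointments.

2036-01-03, 2036-01-31

Every event comes 28 days after the last (28, 28, 28, 28, 28).
2035-12-06 + 28 days = 2036-01-03.
2036-01-03 + 28 days = 2036-01-31.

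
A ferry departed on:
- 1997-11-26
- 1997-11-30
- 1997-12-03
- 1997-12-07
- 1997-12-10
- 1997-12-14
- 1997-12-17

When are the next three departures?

The gap pattern 4, 3, 4, 3, 4, 3 repeats every 2 events.
These are the Wednesdays and Sundays of each week.
Next Sunday: 1997-12-21.
Next Wednesday: 1997-12-24.
Next Sunday: 1997-12-28.

1997-12-21, 1997-12-24, 1997-12-28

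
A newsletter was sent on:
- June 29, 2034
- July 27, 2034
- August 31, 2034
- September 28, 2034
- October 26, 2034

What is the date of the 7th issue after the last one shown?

May 31, 2035

Every date is a Thursday; gaps 28, 35, 28, 28 days.
Each is the last Thursday of its month (at least one falls on the 29th or later, ruling out '4th Thursday').
Last Thursday of November 2034: November 30, 2034.
December 2034 ends with Thursday December 28, 2034.
Last Thursday of January 2035: January 25, 2035.
Last Thursday of February 2035: February 22, 2035.
Last Thursday of March 2035: March 29, 2035.
April 2035 ends with Thursday April 26, 2035.
May 2035 ends with Thursday May 31, 2035.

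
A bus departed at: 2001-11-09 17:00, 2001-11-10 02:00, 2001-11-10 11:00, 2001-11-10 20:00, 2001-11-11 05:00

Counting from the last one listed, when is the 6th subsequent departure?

Spacing: 9, 9, 9, 9 h — constant 9 h.
2001-11-11 05:00 + 9 h = 2001-11-11 14:00.
2001-11-11 14:00 + 9 h = 2001-11-11 23:00.
2001-11-11 23:00 + 9 h = 2001-11-12 08:00.
2001-11-12 08:00 + 9 h = 2001-11-12 17:00.
2001-11-12 17:00 + 9 h = 2001-11-13 02:00.
2001-11-13 02:00 + 9 h = 2001-11-13 11:00.

2001-11-13 11:00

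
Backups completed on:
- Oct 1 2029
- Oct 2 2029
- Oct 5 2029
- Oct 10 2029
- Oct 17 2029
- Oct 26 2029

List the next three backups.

The spacing grows by 2 each time: 1, 3, 5, 7, 9 days.
Next gap: 11 days. Oct 26 2029 + 11 days = Nov 6 2029.
Next gap: 13 days. Nov 6 2029 + 13 days = Nov 19 2029.
Next gap: 15 days. Nov 19 2029 + 15 days = Dec 4 2029.

Nov 6 2029, Nov 19 2029, Dec 4 2029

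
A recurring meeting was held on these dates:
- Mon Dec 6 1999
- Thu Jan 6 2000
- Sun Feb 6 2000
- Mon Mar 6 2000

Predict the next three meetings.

Thu Apr 6 2000, Sat May 6 2000, Tue Jun 6 2000

Each date is the 6th; the gaps (31, 31, 29) track the month lengths.
The rule is the 6th of each month.
April 2000: Thu Apr 6 2000.
Next: May 2000 → Sat May 6 2000.
Next: June 2000 → Tue Jun 6 2000.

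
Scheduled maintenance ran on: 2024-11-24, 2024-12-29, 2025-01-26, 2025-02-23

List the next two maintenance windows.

2025-03-30, 2025-04-27

All Sundays; the gaps (35, 28, 28) vary with month length.
This is the last Sunday of each month.
Last Sunday of March 2025: 2025-03-30.
Last Sunday of April 2025: 2025-04-27.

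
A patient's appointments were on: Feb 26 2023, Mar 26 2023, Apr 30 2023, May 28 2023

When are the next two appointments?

Jun 25 2023, Jul 30 2023

All Sundays; the gaps (28, 35, 28) vary with month length.
This is the last Sunday of each month.
June 2023 ends with Sunday Jun 25 2023.
July 2023 ends with Sunday Jul 30 2023.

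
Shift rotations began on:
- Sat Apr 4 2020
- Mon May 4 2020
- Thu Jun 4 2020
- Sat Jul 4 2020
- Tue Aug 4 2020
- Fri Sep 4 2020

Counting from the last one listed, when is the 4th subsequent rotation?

Mon Jan 4 2021

Gaps: 30, 31, 30, 31, 31 days — not constant. Every event is on the 4th of the month.
Pattern: the 4th of each month.
Next: October 2020 → Sun Oct 4 2020.
Next: November 2020 → Wed Nov 4 2020.
Next: December 2020 → Fri Dec 4 2020.
Next: January 2021 → Mon Jan 4 2021.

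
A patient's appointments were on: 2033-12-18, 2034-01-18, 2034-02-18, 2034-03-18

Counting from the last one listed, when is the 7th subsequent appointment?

2034-10-18

Gaps: 31, 31, 28 days — not constant. Every event is on the 18th of the month.
Pattern: the 18th of each month.
April 2034: 2034-04-18.
Next: May 2034 → 2034-05-18.
June 2034: 2034-06-18.
Next: July 2034 → 2034-07-18.
Next: August 2034 → 2034-08-18.
September 2034: 2034-09-18.
October 2034: 2034-10-18.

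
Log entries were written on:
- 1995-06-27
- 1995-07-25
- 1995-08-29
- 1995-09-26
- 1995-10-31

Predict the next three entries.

1995-11-28, 1995-12-26, 1996-01-30

These are Tuesdays with 28, 35, 28, 35-day gaps.
Each is the final Tuesday of its month — 1995-08-29 is past the 28th, so '4th Tuesday' doesn't fit.
Last Tuesday of November 1995: 1995-11-28.
December 1995 ends with Tuesday 1995-12-26.
Last Tuesday of January 1996: 1996-01-30.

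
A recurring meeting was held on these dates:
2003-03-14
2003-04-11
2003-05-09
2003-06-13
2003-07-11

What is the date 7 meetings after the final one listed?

2004-02-13

Gaps: 28, 28, 35, 28 days — a mix of 28 and 35. Every date is a Friday.
Each is the 2nd Friday of its month.
August 2003 — 2nd Friday is 2003-08-08.
September 2003 — 2nd Friday is 2003-09-12.
October 2003 — 2nd Friday is 2003-10-10.
November 2003 — 2nd Friday is 2003-11-14.
2nd Friday of December 2003: 2003-12-12.
2nd Friday of January 2004: 2004-01-09.
2nd Friday of February 2004: 2004-02-13.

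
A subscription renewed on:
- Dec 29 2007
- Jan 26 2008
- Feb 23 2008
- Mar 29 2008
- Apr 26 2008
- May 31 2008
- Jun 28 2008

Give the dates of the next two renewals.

Jul 26 2008, Aug 30 2008

These are Saturdays with 28, 28, 35, 28, 35, 28-day gaps.
Each is the final Saturday of its month — Dec 29 2007 is past the 28th, so '4th Saturday' doesn't fit.
Last Saturday of July 2008: Jul 26 2008.
Last Saturday of August 2008: Aug 30 2008.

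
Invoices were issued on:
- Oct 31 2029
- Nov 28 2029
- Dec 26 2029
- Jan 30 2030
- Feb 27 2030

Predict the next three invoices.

Mar 27 2030, Apr 24 2030, May 29 2030

Every date is a Wednesday; gaps 28, 28, 35, 28 days.
Each is the last Wednesday of its month (at least one falls on the 29th or later, ruling out '4th Wednesday').
Last Wednesday of March 2030: Mar 27 2030.
April 2030 ends with Wednesday Apr 24 2030.
May 2030 ends with Wednesday May 29 2030.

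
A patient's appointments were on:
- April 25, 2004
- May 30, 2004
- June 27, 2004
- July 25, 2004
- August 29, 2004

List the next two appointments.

September 26, 2004; October 31, 2004

Every date is a Sunday; gaps 35, 28, 28, 35 days.
Each is the last Sunday of its month (at least one falls on the 29th or later, ruling out '4th Sunday').
September 2004 ends with Sunday September 26, 2004.
October 2004 ends with Sunday October 31, 2004.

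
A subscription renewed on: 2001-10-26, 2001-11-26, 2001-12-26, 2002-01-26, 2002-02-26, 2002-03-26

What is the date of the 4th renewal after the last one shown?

2002-07-26

The day-of-month is always 26 (31, 30, 31, 31, 28 days between events).
So this recurs on the 26th of each month.
April 2002: 2002-04-26.
May 2002: 2002-05-26.
June 2002: 2002-06-26.
Next: July 2002 → 2002-07-26.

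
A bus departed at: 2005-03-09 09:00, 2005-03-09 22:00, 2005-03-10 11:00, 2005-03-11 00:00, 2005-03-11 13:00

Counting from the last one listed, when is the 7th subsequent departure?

Spacing: 13, 13, 13, 13 h — constant 13 h.
2005-03-11 13:00 + 13 h = 2005-03-12 02:00.
2005-03-12 02:00 + 13 h = 2005-03-12 15:00.
2005-03-12 15:00 + 13 h = 2005-03-13 04:00.
2005-03-13 04:00 + 13 h = 2005-03-13 17:00.
2005-03-13 17:00 + 13 h = 2005-03-14 06:00.
2005-03-14 06:00 + 13 h = 2005-03-14 19:00.
2005-03-14 19:00 + 13 h = 2005-03-15 08:00.

2005-03-15 08:00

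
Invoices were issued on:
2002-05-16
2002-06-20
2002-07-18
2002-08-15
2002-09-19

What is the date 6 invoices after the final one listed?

2003-03-20

Gaps: 35, 28, 28, 35 days — a mix of 28 and 35. Every date is a Thursday.
Each is the 3rd Thursday of its month.
October 2002 — 3rd Thursday is 2002-10-17.
3rd Thursday of November 2002: 2002-11-21.
3rd Thursday of December 2002: 2002-12-19.
3rd Thursday of January 2003: 2003-01-16.
3rd Thursday of February 2003: 2003-02-20.
3rd Thursday of March 2003: 2003-03-20.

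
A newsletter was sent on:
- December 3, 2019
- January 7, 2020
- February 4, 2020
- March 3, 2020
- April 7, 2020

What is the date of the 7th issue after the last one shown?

Gaps: 35, 28, 28, 35 days — a mix of 28 and 35. Every date is a Tuesday.
Each is the 1st Tuesday of its month.
1st Tuesday of May 2020: May 5, 2020.
1st Tuesday of June 2020: June 2, 2020.
1st Tuesday of July 2020: July 7, 2020.
1st Tuesday of August 2020: August 4, 2020.
1st Tuesday of September 2020: September 1, 2020.
1st Tuesday of October 2020: October 6, 2020.
1st Tuesday of November 2020: November 3, 2020.

November 3, 2020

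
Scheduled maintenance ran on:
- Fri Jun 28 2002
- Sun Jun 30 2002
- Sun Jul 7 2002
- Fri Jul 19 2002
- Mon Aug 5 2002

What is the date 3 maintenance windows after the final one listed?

Gaps: 2, 7, 12, 17 days — each gap is 5 larger than the previous one.
Next gap: 22 days. Mon Aug 5 2002 + 22 days = Tue Aug 27 2002.
Next gap: 27 days. Tue Aug 27 2002 + 27 days = Mon Sep 23 2002.
Next gap: 32 days. Mon Sep 23 2002 + 32 days = Fri Oct 25 2002.

Fri Oct 25 2002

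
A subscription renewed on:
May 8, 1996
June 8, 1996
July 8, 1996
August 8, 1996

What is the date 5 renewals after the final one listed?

January 8, 1997

The day-of-month is always 8 (31, 30, 31 days between events).
So this recurs on the 8th of each month.
Next: September 1996 → September 8, 1996.
Next: October 1996 → October 8, 1996.
Next: November 1996 → November 8, 1996.
December 1996: December 8, 1996.
Next: January 1997 → January 8, 1997.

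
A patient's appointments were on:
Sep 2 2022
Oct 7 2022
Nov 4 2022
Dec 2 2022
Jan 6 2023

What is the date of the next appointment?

Gaps: 35, 28, 28, 35 days — a mix of 28 and 35. Every date is a Friday.
Each is the 1st Friday of its month.
February 2023 — 1st Friday is Feb 3 2023.

Feb 3 2023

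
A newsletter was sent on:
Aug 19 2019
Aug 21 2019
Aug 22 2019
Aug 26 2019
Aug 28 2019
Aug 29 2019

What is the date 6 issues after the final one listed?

Sep 12 2019

The gap pattern 2, 1, 4, 2, 1 repeats every 3 events.
These are the Mondays, Wednesdays and Thursdays of each week.
Next Monday: Sep 2 2019.
Next Wednesday: Sep 4 2019.
The following Thursday is Sep 5 2019.
Next Monday: Sep 9 2019.
Next Wednesday: Sep 11 2019.
Next Thursday: Sep 12 2019.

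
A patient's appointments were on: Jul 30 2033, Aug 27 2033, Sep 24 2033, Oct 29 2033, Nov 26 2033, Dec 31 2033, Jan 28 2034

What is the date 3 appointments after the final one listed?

All Saturdays; the gaps (28, 28, 35, 28, 35, 28) vary with month length.
This is the last Saturday of each month.
Last Saturday of February 2034: Feb 25 2034.
March 2034 ends with Saturday Mar 25 2034.
April 2034 ends with Saturday Apr 29 2034.

Apr 29 2034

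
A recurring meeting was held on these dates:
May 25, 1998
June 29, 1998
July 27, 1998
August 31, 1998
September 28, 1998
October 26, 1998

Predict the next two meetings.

November 30, 1998; December 28, 1998

All Mondays; the gaps (35, 28, 35, 28, 28) vary with month length.
This is the last Monday of each month.
Last Monday of November 1998: November 30, 1998.
Last Monday of December 1998: December 28, 1998.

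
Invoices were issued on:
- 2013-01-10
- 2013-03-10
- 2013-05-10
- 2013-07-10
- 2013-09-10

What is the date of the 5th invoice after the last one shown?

2014-07-10

The day-of-month is always 10 (59, 61, 61, 62 days between events).
So this recurs on the 10th of every 2 months.
Next: November 2013 → 2013-11-10.
January 2014: 2014-01-10.
March 2014: 2014-03-10.
May 2014: 2014-05-10.
Next: July 2014 → 2014-07-10.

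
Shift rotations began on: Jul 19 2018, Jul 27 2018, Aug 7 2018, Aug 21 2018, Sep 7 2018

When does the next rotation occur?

Intervals are 8, 11, 14, 17 days — an arithmetic progression with common difference 3.
Next gap: 20 days. Sep 7 2018 + 20 days = Sep 27 2018.

Sep 27 2018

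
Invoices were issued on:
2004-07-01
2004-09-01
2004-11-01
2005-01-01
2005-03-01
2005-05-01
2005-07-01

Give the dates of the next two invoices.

Gaps: 62, 61, 61, 59, 61, 61 days — not constant. Every event is on the 1st of the month.
Pattern: the 1st of every 2 months.
Next: September 2005 → 2005-09-01.
November 2005: 2005-11-01.

2005-09-01, 2005-11-01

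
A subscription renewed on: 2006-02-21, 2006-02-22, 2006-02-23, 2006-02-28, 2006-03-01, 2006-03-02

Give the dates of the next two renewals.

2006-03-07, 2006-03-08

Gaps: 1, 1, 5, 1, 1 days — not constant, but cyclic with period 3.
The events fall on every Tuesday, Wednesday and Thursday.
The following Tuesday is 2006-03-07.
The following Wednesday is 2006-03-08.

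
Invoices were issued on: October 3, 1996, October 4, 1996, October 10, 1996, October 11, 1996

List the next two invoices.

Gaps: 1, 6, 1 days — not constant, but cyclic with period 2.
The events fall on every Thursday and Friday.
The following Thursday is October 17, 1996.
Next Friday: October 18, 1996.

October 17, 1996; October 18, 1996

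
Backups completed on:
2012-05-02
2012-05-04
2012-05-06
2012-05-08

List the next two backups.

2012-05-10, 2012-05-12

Every event comes 2 days after the last (2, 2, 2).
2012-05-08 + 2 days = 2012-05-10.
2012-05-10 + 2 days = 2012-05-12.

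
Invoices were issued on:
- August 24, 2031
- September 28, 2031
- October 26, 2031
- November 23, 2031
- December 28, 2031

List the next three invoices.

Gaps: 35, 28, 28, 35 days — a mix of 28 and 35. Every date is a Sunday.
Each is the 4th Sunday of its month.
4th Sunday of January 2032: January 25, 2032.
February 2032 — 4th Sunday is February 22, 2032.
March 2032 — 4th Sunday is March 28, 2032.

January 25, 2032; February 22, 2032; March 28, 2032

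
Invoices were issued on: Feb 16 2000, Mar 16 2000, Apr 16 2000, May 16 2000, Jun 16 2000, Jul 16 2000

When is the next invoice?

Aug 16 2000

Gaps: 29, 31, 30, 31, 30 days — not constant. Every event is on the 16th of the month.
Pattern: the 16th of each month.
Next: August 2000 → Aug 16 2000.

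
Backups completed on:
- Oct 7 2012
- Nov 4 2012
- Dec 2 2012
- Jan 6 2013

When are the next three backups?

Feb 3 2013, Mar 3 2013, Apr 7 2013

These are Sundays at 28- or 35-day spacing (28, 28, 35).
The pattern: 1st Sunday of the month.
1st Sunday of February 2013: Feb 3 2013.
1st Sunday of March 2013: Mar 3 2013.
1st Sunday of April 2013: Apr 7 2013.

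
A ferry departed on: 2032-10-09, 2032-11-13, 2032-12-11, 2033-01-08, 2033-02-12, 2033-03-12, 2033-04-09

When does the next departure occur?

All dates are Saturdays, 35, 28, 28, 35, 28, 28 days apart.
Specifically, the 2nd Saturday of each month.
2nd Saturday of May 2033: 2033-05-14.

2033-05-14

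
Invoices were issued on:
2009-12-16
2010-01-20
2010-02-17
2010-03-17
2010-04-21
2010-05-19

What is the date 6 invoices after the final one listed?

2010-11-17

These are Wednesdays at 28- or 35-day spacing (35, 28, 28, 35, 28).
The pattern: 3rd Wednesday of the month.
June 2010 — 3rd Wednesday is 2010-06-16.
July 2010 — 3rd Wednesday is 2010-07-21.
August 2010 — 3rd Wednesday is 2010-08-18.
3rd Wednesday of September 2010: 2010-09-15.
October 2010 — 3rd Wednesday is 2010-10-20.
3rd Wednesday of November 2010: 2010-11-17.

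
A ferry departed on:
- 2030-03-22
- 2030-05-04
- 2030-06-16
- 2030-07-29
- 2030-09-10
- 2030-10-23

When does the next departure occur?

The spacing is 43, 43, 43, 43, 43 days — always 43 days.
2030-10-23 + 43 days = 2030-12-05.

2030-12-05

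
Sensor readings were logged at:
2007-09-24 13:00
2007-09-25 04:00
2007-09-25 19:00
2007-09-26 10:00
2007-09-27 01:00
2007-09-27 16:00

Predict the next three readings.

2007-09-28 07:00, 2007-09-28 22:00, 2007-09-29 13:00

The interval is a steady 15 hours (15, 15, 15, 15, 15).
2007-09-27 16:00 + 15 h = 2007-09-28 07:00.
2007-09-28 07:00 + 15 h = 2007-09-28 22:00.
2007-09-28 22:00 + 15 h = 2007-09-29 13:00.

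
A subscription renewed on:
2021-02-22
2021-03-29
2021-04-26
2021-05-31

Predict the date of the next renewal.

These are Mondays with 35, 28, 35-day gaps.
Each is the final Monday of its month — 2021-03-29 is past the 28th, so '4th Monday' doesn't fit.
June 2021 ends with Monday 2021-06-28.

2021-06-28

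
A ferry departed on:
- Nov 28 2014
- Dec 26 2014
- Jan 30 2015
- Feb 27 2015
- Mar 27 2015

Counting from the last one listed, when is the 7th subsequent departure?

Oct 30 2015

All Fridays; the gaps (28, 35, 28, 28) vary with month length.
This is the last Friday of each month.
Last Friday of April 2015: Apr 24 2015.
Last Friday of May 2015: May 29 2015.
Last Friday of June 2015: Jun 26 2015.
July 2015 ends with Friday Jul 31 2015.
August 2015 ends with Friday Aug 28 2015.
September 2015 ends with Friday Sep 25 2015.
Last Friday of October 2015: Oct 30 2015.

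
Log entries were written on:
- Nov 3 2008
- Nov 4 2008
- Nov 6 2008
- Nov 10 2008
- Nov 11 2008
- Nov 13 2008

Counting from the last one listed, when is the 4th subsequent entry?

The gap pattern 1, 2, 4, 1, 2 repeats every 3 events.
These are the Mondays, Tuesdays and Thursdays of each week.
Next Monday: Nov 17 2008.
The following Tuesday is Nov 18 2008.
Next Thursday: Nov 20 2008.
Next Monday: Nov 24 2008.

Nov 24 2008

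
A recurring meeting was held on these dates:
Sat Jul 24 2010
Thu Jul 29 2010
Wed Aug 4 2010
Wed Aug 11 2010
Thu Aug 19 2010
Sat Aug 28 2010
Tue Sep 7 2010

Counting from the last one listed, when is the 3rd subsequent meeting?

Wed Oct 13 2010

The spacing grows by 1 each time: 5, 6, 7, 8, 9, 10 days.
Next gap: 11 days. Tue Sep 7 2010 + 11 days = Sat Sep 18 2010.
Next gap: 12 days. Sat Sep 18 2010 + 12 days = Thu Sep 30 2010.
Next gap: 13 days. Thu Sep 30 2010 + 13 days = Wed Oct 13 2010.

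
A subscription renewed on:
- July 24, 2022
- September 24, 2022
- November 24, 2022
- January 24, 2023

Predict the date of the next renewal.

March 24, 2023

Each date is the 24th; the gaps (62, 61, 61) track the month lengths.
The rule is the 24th of every 2 months.
March 2023: March 24, 2023.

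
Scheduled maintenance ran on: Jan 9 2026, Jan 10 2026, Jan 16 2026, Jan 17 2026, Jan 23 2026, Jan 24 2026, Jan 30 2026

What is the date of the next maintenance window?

Gaps: 1, 6, 1, 6, 1, 6 days — not constant, but cyclic with period 2.
The events fall on every Friday and Saturday.
The following Saturday is Jan 31 2026.

Jan 31 2026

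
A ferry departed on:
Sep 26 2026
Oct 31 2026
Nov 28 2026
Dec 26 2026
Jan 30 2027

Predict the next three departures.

These are Saturdays with 35, 28, 28, 35-day gaps.
Each is the final Saturday of its month — Oct 31 2026 is past the 28th, so '4th Saturday' doesn't fit.
February 2027 ends with Saturday Feb 27 2027.
March 2027 ends with Saturday Mar 27 2027.
April 2027 ends with Saturday Apr 24 2027.

Feb 27 2027, Mar 27 2027, Apr 24 2027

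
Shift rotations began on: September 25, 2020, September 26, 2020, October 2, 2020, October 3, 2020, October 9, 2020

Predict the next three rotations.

October 10, 2020; October 16, 2020; October 17, 2020

The gap pattern 1, 6, 1, 6 repeats every 2 events.
These are the Fridays and Saturdays of each week.
Next Saturday: October 10, 2020.
Next Friday: October 16, 2020.
The following Saturday is October 17, 2020.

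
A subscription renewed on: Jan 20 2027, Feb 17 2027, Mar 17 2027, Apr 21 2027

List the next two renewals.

May 19 2027, Jun 16 2027

All dates are Wednesdays, 28, 28, 35 days apart.
Specifically, the 3rd Wednesday of each month.
May 2027 — 3rd Wednesday is May 19 2027.
3rd Wednesday of June 2027: Jun 16 2027.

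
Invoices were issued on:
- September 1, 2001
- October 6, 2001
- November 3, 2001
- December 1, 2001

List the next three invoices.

Gaps: 35, 28, 28 days — a mix of 28 and 35. Every date is a Saturday.
Each is the 1st Saturday of its month.
1st Saturday of January 2002: January 5, 2002.
February 2002 — 1st Saturday is February 2, 2002.
1st Saturday of March 2002: March 2, 2002.

January 5, 2002; February 2, 2002; March 2, 2002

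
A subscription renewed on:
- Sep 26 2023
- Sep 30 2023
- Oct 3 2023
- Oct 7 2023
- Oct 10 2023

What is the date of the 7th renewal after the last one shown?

Gaps: 4, 3, 4, 3 days — not constant, but cyclic with period 2.
The events fall on every Tuesday and Saturday.
Next Saturday: Oct 14 2023.
The following Tuesday is Oct 17 2023.
Next Saturday: Oct 21 2023.
The following Tuesday is Oct 24 2023.
Next Saturday: Oct 28 2023.
Next Tuesday: Oct 31 2023.
The following Saturday is Nov 4 2023.

Nov 4 2023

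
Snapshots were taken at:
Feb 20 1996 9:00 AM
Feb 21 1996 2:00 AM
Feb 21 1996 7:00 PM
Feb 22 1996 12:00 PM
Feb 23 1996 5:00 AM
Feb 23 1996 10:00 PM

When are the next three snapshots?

Feb 24 1996 3:00 PM, Feb 25 1996 8:00 AM, Feb 26 1996 1:00 AM

Gaps: 17, 17, 17, 17, 17 hours — each event is 17 hours after the previous one.
Feb 23 1996 10:00 PM + 17 h = Feb 24 1996 3:00 PM.
Feb 24 1996 3:00 PM + 17 h = Feb 25 1996 8:00 AM.
Feb 25 1996 8:00 AM + 17 h = Feb 26 1996 1:00 AM.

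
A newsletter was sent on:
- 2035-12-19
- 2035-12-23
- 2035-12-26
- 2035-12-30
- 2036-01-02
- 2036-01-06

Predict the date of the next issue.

2036-01-09

The gap pattern 4, 3, 4, 3, 4 repeats every 2 events.
These are the Wednesdays and Sundays of each week.
The following Wednesday is 2036-01-09.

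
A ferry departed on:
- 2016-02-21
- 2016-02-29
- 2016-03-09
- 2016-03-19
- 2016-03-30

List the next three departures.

2016-04-11, 2016-04-24, 2016-05-08

The spacing grows by 1 each time: 8, 9, 10, 11 days.
Next gap: 12 days. 2016-03-30 + 12 days = 2016-04-11.
Next gap: 13 days. 2016-04-11 + 13 days = 2016-04-24.
Next gap: 14 days. 2016-04-24 + 14 days = 2016-05-08.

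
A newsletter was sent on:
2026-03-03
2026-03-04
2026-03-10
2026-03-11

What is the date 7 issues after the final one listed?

2026-04-07

Gaps: 1, 6, 1 days — not constant, but cyclic with period 2.
The events fall on every Tuesday and Wednesday.
The following Tuesday is 2026-03-17.
Next Wednesday: 2026-03-18.
Next Tuesday: 2026-03-24.
Next Wednesday: 2026-03-25.
The following Tuesday is 2026-03-31.
The following Wednesday is 2026-04-01.
Next Tuesday: 2026-04-07.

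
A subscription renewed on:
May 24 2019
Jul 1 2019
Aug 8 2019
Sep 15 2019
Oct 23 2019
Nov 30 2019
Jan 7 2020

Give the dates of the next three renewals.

Feb 14 2020, Mar 23 2020, Apr 30 2020

The spacing is 38, 38, 38, 38, 38, 38 days — always 38 days.
Jan 7 2020 + 38 days = Feb 14 2020.
Feb 14 2020 + 38 days = Mar 23 2020.
Mar 23 2020 + 38 days = Apr 30 2020.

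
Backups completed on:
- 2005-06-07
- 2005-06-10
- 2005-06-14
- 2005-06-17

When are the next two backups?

Every event lands on a Tuesday or Friday (gaps cycle 3, 4, 3).
So the schedule is: every Tuesday and Friday.
Next Tuesday: 2005-06-21.
Next Friday: 2005-06-24.

2005-06-21, 2005-06-24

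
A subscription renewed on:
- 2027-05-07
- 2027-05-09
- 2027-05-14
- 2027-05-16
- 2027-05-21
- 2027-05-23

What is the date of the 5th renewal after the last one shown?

2027-06-11

The gap pattern 2, 5, 2, 5, 2 repeats every 2 events.
These are the Fridays and Sundays of each week.
The following Friday is 2027-05-28.
The following Sunday is 2027-05-30.
The following Friday is 2027-06-04.
The following Sunday is 2027-06-06.
Next Friday: 2027-06-11.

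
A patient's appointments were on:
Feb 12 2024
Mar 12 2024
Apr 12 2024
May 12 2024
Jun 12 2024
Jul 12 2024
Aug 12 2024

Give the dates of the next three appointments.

The day-of-month is always 12 (29, 31, 30, 31, 30, 31 days between events).
So this recurs on the 12th of each month.
Next: September 2024 → Sep 12 2024.
Next: October 2024 → Oct 12 2024.
Next: November 2024 → Nov 12 2024.

Sep 12 2024, Oct 12 2024, Nov 12 2024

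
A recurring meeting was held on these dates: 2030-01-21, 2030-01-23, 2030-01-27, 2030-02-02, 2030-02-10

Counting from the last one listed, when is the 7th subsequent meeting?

2030-06-02

The spacing grows by 2 each time: 2, 4, 6, 8 days.
Next gap: 10 days. 2030-02-10 + 10 days = 2030-02-20.
Next gap: 12 days. 2030-02-20 + 12 days = 2030-03-04.
Next gap: 14 days. 2030-03-04 + 14 days = 2030-03-18.
Next gap: 16 days. 2030-03-18 + 16 days = 2030-04-03.
Next gap: 18 days. 2030-04-03 + 18 days = 2030-04-21.
Next gap: 20 days. 2030-04-21 + 20 days = 2030-05-11.
Next gap: 22 days. 2030-05-11 + 22 days = 2030-06-02.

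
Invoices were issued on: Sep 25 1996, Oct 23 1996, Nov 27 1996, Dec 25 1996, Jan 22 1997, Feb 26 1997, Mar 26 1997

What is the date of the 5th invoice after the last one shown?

Aug 27 1997

Gaps: 28, 35, 28, 28, 35, 28 days — a mix of 28 and 35. Every date is a Wednesday.
Each is the 4th Wednesday of its month.
4th Wednesday of April 1997: Apr 23 1997.
4th Wednesday of May 1997: May 28 1997.
June 1997 — 4th Wednesday is Jun 25 1997.
4th Wednesday of July 1997: Jul 23 1997.
4th Wednesday of August 1997: Aug 27 1997.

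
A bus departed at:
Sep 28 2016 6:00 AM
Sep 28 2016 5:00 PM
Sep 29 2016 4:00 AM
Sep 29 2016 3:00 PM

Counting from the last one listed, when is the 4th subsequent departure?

Oct 1 2016 11:00 AM

Gaps: 11, 11, 11 hours — each event is 11 hours after the previous one.
Sep 29 2016 3:00 PM + 11 h = Sep 30 2016 2:00 AM.
Sep 30 2016 2:00 AM + 11 h = Sep 30 2016 1:00 PM.
Sep 30 2016 1:00 PM + 11 h = Oct 1 2016 12:00 AM.
Oct 1 2016 12:00 AM + 11 h = Oct 1 2016 11:00 AM.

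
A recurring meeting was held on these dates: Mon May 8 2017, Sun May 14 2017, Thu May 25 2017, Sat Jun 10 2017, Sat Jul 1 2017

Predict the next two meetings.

Intervals are 6, 11, 16, 21 days — an arithmetic progression with common difference 5.
Next gap: 26 days. Sat Jul 1 2017 + 26 days = Thu Jul 27 2017.
Next gap: 31 days. Thu Jul 27 2017 + 31 days = Sun Aug 27 2017.

Thu Jul 27 2017, Sun Aug 27 2017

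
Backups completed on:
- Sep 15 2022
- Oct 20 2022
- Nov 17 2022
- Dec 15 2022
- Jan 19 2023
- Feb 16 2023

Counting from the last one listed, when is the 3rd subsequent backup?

May 18 2023

Gaps: 35, 28, 28, 35, 28 days — a mix of 28 and 35. Every date is a Thursday.
Each is the 3rd Thursday of its month.
March 2023 — 3rd Thursday is Mar 16 2023.
April 2023 — 3rd Thursday is Apr 20 2023.
3rd Thursday of May 2023: May 18 2023.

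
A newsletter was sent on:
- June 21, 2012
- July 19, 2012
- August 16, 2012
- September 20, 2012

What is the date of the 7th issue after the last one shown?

All dates are Thursdays, 28, 28, 35 days apart.
Specifically, the 3rd Thursday of each month.
October 2012 — 3rd Thursday is October 18, 2012.
3rd Thursday of November 2012: November 15, 2012.
December 2012 — 3rd Thursday is December 20, 2012.
3rd Thursday of January 2013: January 17, 2013.
3rd Thursday of February 2013: February 21, 2013.
March 2013 — 3rd Thursday is March 21, 2013.
April 2013 — 3rd Thursday is April 18, 2013.

April 18, 2013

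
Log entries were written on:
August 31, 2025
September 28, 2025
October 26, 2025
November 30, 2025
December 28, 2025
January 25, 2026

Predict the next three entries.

February 22, 2026; March 29, 2026; April 26, 2026

Every date is a Sunday; gaps 28, 28, 35, 28, 28 days.
Each is the last Sunday of its month (at least one falls on the 29th or later, ruling out '4th Sunday').
Last Sunday of February 2026: February 22, 2026.
Last Sunday of March 2026: March 29, 2026.
Last Sunday of April 2026: April 26, 2026.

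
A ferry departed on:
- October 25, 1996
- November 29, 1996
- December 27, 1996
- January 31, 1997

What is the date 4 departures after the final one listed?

May 30, 1997

All Fridays; the gaps (35, 28, 35) vary with month length.
This is the last Friday of each month.
Last Friday of February 1997: February 28, 1997.
Last Friday of March 1997: March 28, 1997.
April 1997 ends with Friday April 25, 1997.
Last Friday of May 1997: May 30, 1997.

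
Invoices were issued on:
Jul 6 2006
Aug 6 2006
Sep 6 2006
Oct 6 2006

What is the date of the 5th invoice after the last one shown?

Mar 6 2007

Each date is the 6th; the gaps (31, 31, 30) track the month lengths.
The rule is the 6th of each month.
November 2006: Nov 6 2006.
December 2006: Dec 6 2006.
Next: January 2007 → Jan 6 2007.
February 2007: Feb 6 2007.
Next: March 2007 → Mar 6 2007.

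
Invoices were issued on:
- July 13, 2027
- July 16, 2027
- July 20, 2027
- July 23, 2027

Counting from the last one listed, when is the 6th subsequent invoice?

The gap pattern 3, 4, 3 repeats every 2 events.
These are the Tuesdays and Fridays of each week.
Next Tuesday: July 27, 2027.
Next Friday: July 30, 2027.
The following Tuesday is August 3, 2027.
Next Friday: August 6, 2027.
Next Tuesday: August 10, 2027.
The following Friday is August 13, 2027.

August 13, 2027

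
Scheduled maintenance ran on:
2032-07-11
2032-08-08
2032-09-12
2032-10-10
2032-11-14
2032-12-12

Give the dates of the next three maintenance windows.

2033-01-09, 2033-02-13, 2033-03-13

All dates are Sundays, 28, 35, 28, 35, 28 days apart.
Specifically, the 2nd Sunday of each month.
January 2033 — 2nd Sunday is 2033-01-09.
February 2033 — 2nd Sunday is 2033-02-13.
March 2033 — 2nd Sunday is 2033-03-13.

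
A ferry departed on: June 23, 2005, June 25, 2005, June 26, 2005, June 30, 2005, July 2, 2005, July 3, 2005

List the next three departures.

July 7, 2005; July 9, 2005; July 10, 2005

Every event lands on a Thursday or Saturday or Sunday (gaps cycle 2, 1, 4, 2, 1).
So the schedule is: every Thursday, Saturday and Sunday.
Next Thursday: July 7, 2005.
The following Saturday is July 9, 2005.
The following Sunday is July 10, 2005.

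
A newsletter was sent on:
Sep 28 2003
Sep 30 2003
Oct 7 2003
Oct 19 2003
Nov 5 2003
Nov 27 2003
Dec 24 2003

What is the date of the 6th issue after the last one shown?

Sep 16 2004

Gaps: 2, 7, 12, 17, 22, 27 days — each gap is 5 larger than the previous one.
Next gap: 32 days. Dec 24 2003 + 32 days = Jan 25 2004.
Next gap: 37 days. Jan 25 2004 + 37 days = Mar 2 2004.
Next gap: 42 days. Mar 2 2004 + 42 days = Apr 13 2004.
Next gap: 47 days. Apr 13 2004 + 47 days = May 30 2004.
Next gap: 52 days. May 30 2004 + 52 days = Jul 21 2004.
Next gap: 57 days. Jul 21 2004 + 57 days = Sep 16 2004.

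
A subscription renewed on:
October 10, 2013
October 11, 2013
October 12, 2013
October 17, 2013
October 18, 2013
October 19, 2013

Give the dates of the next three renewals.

October 24, 2013; October 25, 2013; October 26, 2013

The gap pattern 1, 1, 5, 1, 1 repeats every 3 events.
These are the Thursdays, Fridays and Saturdays of each week.
The following Thursday is October 24, 2013.
Next Friday: October 25, 2013.
Next Saturday: October 26, 2013.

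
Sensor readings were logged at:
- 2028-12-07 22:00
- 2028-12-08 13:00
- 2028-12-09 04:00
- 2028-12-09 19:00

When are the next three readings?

2028-12-10 10:00, 2028-12-11 01:00, 2028-12-11 16:00

Gaps: 15, 15, 15 hours — each event is 15 hours after the previous one.
2028-12-09 19:00 + 15 h = 2028-12-10 10:00.
2028-12-10 10:00 + 15 h = 2028-12-11 01:00.
2028-12-11 01:00 + 15 h = 2028-12-11 16:00.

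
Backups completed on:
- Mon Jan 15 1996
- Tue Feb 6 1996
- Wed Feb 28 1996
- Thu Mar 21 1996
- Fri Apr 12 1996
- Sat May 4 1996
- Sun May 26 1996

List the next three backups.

Mon Jun 17 1996, Tue Jul 9 1996, Wed Jul 31 1996

Every event comes 22 days after the last (22, 22, 22, 22, 22, 22).
Sun May 26 1996 + 22 days = Mon Jun 17 1996.
Mon Jun 17 1996 + 22 days = Tue Jul 9 1996.
Tue Jul 9 1996 + 22 days = Wed Jul 31 1996.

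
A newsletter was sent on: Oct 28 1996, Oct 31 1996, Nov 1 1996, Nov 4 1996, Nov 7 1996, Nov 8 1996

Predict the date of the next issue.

Nov 11 1996

Gaps: 3, 1, 3, 3, 1 days — not constant, but cyclic with period 3.
The events fall on every Monday, Thursday and Friday.
The following Monday is Nov 11 1996.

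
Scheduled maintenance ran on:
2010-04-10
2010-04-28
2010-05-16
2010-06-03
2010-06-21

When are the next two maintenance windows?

2010-07-09, 2010-07-27

Every event comes 18 days after the last (18, 18, 18, 18).
2010-06-21 + 18 days = 2010-07-09.
2010-07-09 + 18 days = 2010-07-27.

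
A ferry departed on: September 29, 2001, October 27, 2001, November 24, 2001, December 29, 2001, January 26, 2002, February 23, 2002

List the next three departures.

All Saturdays; the gaps (28, 28, 35, 28, 28) vary with month length.
This is the last Saturday of each month.
March 2002 ends with Saturday March 30, 2002.
Last Saturday of April 2002: April 27, 2002.
May 2002 ends with Saturday May 25, 2002.

March 30, 2002; April 27, 2002; May 25, 2002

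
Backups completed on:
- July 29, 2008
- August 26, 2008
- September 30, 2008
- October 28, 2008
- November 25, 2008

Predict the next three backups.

December 30, 2008; January 27, 2009; February 24, 2009

Every date is a Tuesday; gaps 28, 35, 28, 28 days.
Each is the last Tuesday of its month (at least one falls on the 29th or later, ruling out '4th Tuesday').
Last Tuesday of December 2008: December 30, 2008.
Last Tuesday of January 2009: January 27, 2009.
February 2009 ends with Tuesday February 24, 2009.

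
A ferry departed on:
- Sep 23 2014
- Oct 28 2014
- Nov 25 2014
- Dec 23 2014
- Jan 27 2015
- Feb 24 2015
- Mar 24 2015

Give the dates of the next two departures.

Gaps: 35, 28, 28, 35, 28, 28 days — a mix of 28 and 35. Every date is a Tuesday.
Each is the 4th Tuesday of its month.
April 2015 — 4th Tuesday is Apr 28 2015.
4th Tuesday of May 2015: May 26 2015.

Apr 28 2015, May 26 2015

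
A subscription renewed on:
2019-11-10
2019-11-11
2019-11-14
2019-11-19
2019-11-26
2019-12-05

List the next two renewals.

2019-12-16, 2019-12-29

Gaps: 1, 3, 5, 7, 9 days — each gap is 2 larger than the previous one.
Next gap: 11 days. 2019-12-05 + 11 days = 2019-12-16.
Next gap: 13 days. 2019-12-16 + 13 days = 2019-12-29.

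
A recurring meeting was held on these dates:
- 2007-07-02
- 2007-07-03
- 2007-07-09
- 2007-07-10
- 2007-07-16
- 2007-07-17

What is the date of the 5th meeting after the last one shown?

Every event lands on a Monday or Tuesday (gaps cycle 1, 6, 1, 6, 1).
So the schedule is: every Monday and Tuesday.
Next Monday: 2007-07-23.
The following Tuesday is 2007-07-24.
The following Monday is 2007-07-30.
The following Tuesday is 2007-07-31.
The following Monday is 2007-08-06.

2007-08-06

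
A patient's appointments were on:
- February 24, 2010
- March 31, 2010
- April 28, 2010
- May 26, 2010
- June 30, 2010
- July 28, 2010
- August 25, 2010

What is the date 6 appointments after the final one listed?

February 23, 2011

These are Wednesdays with 35, 28, 28, 35, 28, 28-day gaps.
Each is the final Wednesday of its month — March 31, 2010 is past the 28th, so '4th Wednesday' doesn't fit.
September 2010 ends with Wednesday September 29, 2010.
October 2010 ends with Wednesday October 27, 2010.
Last Wednesday of November 2010: November 24, 2010.
Last Wednesday of December 2010: December 29, 2010.
January 2011 ends with Wednesday January 26, 2011.
February 2011 ends with Wednesday February 23, 2011.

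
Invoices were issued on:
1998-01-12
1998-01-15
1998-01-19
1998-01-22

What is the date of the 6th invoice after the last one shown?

1998-02-12

The gap pattern 3, 4, 3 repeats every 2 events.
These are the Mondays and Thursdays of each week.
Next Monday: 1998-01-26.
Next Thursday: 1998-01-29.
Next Monday: 1998-02-02.
The following Thursday is 1998-02-05.
The following Monday is 1998-02-09.
Next Thursday: 1998-02-12.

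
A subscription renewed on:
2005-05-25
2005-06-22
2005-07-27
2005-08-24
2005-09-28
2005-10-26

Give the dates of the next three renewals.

All dates are Wednesdays, 28, 35, 28, 35, 28 days apart.
Specifically, the 4th Wednesday of each month.
4th Wednesday of November 2005: 2005-11-23.
4th Wednesday of December 2005: 2005-12-28.
January 2006 — 4th Wednesday is 2006-01-25.

2005-11-23, 2005-12-28, 2006-01-25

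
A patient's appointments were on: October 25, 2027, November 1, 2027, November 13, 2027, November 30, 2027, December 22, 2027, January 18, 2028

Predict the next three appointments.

Gaps: 7, 12, 17, 22, 27 days — each gap is 5 larger than the previous one.
Next gap: 32 days. January 18, 2028 + 32 days = February 19, 2028.
Next gap: 37 days. February 19, 2028 + 37 days = March 27, 2028.
Next gap: 42 days. March 27, 2028 + 42 days = May 8, 2028.

February 19, 2028; March 27, 2028; May 8, 2028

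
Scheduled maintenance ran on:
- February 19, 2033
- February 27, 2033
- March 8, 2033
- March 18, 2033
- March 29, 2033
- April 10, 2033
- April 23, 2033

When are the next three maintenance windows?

May 7, 2033; May 22, 2033; June 7, 2033

The spacing grows by 1 each time: 8, 9, 10, 11, 12, 13 days.
Next gap: 14 days. April 23, 2033 + 14 days = May 7, 2033.
Next gap: 15 days. May 7, 2033 + 15 days = May 22, 2033.
Next gap: 16 days. May 22, 2033 + 16 days = June 7, 2033.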